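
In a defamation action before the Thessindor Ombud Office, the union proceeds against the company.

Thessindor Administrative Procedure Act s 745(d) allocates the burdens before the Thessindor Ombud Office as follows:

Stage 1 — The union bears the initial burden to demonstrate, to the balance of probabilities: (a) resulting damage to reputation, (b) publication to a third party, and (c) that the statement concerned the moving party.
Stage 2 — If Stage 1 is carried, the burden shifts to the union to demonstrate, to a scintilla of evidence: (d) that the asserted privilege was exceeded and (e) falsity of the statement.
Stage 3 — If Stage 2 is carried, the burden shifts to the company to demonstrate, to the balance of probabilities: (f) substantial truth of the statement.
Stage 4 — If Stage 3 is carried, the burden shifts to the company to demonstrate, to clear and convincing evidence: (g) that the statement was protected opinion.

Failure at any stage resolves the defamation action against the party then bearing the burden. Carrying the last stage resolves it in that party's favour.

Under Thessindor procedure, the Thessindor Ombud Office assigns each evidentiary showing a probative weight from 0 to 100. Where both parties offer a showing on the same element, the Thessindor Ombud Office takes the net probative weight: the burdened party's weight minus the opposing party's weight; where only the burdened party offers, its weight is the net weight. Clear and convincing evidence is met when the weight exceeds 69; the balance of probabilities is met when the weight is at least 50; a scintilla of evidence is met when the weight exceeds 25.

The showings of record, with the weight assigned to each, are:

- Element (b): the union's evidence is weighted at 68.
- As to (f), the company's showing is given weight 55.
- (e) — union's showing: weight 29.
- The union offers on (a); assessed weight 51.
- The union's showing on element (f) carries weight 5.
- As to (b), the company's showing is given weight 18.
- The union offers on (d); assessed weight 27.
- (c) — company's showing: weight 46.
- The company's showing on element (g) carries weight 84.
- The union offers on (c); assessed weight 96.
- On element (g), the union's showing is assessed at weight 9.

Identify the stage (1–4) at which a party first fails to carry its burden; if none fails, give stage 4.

At Stage 1 the union must meet the balance of probabilities (weight is at least 50): on (a) the weight is 51, ≥ 50, so (a) meets the standard; on (b) the weight is 68 less the opposing 18 gives net 50, which does reach 50, so (b) meets the standard; on (c) the weight is 96 less the opposing 46 gives net 50, ≥ 50, so (c) meets the standard.
  Stage 1 carried; the burden remains with the union.
At Stage 2 the union must meet a scintilla of evidence (weight exceeds 25): on (d) the weight is 27, > 25, so (d) meets the standard; on (e) the weight is 29, which does exceed 25, so (e) meets the standard.
  The union carries Stage 2; the company now bears the burden.
At Stage 3 the company must meet the balance of probabilities (weight is at least 50): on (f) the weight is 55 less the opposing 5 gives net 50, which does reach 50, so (f) meets the standard.
  Stage 3 is satisfied; the company continues to bear the burden.
At Stage 4 the company must meet clear and convincing evidence (weight exceeds 69): on (g) the weight is 84 less the opposing 9 gives net 75, which does exceed 69, so (g) meets the standard.
  The company carries the last stage.
With every stage satisfied, the company prevails.

stage 4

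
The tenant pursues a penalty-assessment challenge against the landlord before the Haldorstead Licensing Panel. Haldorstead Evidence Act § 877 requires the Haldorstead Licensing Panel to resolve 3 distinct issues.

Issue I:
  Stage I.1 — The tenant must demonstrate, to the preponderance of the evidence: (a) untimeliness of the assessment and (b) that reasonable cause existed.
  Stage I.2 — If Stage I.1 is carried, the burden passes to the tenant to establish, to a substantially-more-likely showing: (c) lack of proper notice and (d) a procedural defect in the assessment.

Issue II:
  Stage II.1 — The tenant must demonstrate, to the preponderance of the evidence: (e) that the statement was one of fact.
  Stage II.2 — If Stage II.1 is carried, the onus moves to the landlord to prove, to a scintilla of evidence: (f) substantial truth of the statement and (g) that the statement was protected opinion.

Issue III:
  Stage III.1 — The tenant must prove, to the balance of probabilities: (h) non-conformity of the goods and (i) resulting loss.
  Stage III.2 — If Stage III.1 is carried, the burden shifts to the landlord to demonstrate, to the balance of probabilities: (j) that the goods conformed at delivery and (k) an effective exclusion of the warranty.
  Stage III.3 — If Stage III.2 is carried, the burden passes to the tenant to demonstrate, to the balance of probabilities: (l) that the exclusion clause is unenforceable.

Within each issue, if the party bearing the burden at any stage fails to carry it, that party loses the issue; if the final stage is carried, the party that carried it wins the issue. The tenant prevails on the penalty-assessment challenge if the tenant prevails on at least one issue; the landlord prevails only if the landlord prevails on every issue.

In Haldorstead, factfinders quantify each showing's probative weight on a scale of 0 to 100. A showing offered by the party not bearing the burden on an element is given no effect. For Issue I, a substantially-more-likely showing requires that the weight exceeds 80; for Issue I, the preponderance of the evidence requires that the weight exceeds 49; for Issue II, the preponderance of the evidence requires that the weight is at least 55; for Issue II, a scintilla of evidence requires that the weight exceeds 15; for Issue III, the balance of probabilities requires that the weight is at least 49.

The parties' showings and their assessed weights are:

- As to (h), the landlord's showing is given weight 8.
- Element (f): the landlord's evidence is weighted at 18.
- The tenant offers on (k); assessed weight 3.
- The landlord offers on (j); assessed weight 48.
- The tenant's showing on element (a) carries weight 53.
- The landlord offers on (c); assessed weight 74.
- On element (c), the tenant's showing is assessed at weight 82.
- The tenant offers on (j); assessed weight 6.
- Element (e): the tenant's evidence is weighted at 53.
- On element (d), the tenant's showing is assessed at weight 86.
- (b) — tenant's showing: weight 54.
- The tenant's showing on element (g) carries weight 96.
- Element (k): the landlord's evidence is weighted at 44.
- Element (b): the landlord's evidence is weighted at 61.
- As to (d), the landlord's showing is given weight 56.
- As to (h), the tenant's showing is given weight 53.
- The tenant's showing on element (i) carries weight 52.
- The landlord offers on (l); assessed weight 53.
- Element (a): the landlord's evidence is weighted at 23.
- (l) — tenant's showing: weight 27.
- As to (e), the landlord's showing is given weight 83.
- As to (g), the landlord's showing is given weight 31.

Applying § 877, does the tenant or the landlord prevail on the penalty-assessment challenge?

— Issue I —
At Stage I.1 the tenant must meet the preponderance of the evidence (weight exceeds 49): on (a) the weight is 53 (the landlord's 23 is given no effect), > 49, so (a) meets the standard; on (b) the weight is 54 (the landlord's 61 is given no effect), > 49, so (b) meets the standard.
  All elements met. The tenant retains the burden for Stage I.2.
At Stage I.2 the tenant must meet a substantially-more-likely showing (weight exceeds 80): on (c) the weight is 82 (the landlord's 74 is given no effect), which does exceed 80, so (c) meets the standard; on (d) the weight is 86 (the landlord's 56 is given no effect), which does exceed 80, so (d) meets the standard.
  All elements met at the final stage.
Every stage carried; the tenant prevails on this issue.
— Issue II —
Stage II.1 (tenant, the preponderance of the evidence, weight is at least 55): (e) 53 (landlord's 83 disregarded) < 55 — fails.
  Not every element is met, so the tenant fails to carry Stage II.1.
The analysis ends at Stage II.1; the landlord prevails on this issue.
— Issue III —
At Stage III.1 the tenant must meet the balance of probabilities (weight is at least 49): on (h) the weight is 53 (the landlord's 8 is given no effect), which does reach 49, so (h) meets the standard; on (i) the weight is 52, ≥ 49, so (i) meets the standard.
  All elements met. The burden passes to the landlord.
At Stage III.2 the landlord must meet the balance of probabilities (weight is at least 49): on (j) the weight is 48 (the tenant's 6 is given no effect), which does not reach 49, so (j) does not meet the standard; on (k) the weight is 44 (the tenant's 3 is given no effect), < 49, so (k) does not meet the standard.
  Not every element is met, so the landlord fails to carry Stage III.2.
So the tenant prevails on this issue.
Per-issue: Issue I → tenant; Issue II → landlord; Issue III → tenant. The tenant must prevail on at least one issue; overall, the tenant prevails.

tenant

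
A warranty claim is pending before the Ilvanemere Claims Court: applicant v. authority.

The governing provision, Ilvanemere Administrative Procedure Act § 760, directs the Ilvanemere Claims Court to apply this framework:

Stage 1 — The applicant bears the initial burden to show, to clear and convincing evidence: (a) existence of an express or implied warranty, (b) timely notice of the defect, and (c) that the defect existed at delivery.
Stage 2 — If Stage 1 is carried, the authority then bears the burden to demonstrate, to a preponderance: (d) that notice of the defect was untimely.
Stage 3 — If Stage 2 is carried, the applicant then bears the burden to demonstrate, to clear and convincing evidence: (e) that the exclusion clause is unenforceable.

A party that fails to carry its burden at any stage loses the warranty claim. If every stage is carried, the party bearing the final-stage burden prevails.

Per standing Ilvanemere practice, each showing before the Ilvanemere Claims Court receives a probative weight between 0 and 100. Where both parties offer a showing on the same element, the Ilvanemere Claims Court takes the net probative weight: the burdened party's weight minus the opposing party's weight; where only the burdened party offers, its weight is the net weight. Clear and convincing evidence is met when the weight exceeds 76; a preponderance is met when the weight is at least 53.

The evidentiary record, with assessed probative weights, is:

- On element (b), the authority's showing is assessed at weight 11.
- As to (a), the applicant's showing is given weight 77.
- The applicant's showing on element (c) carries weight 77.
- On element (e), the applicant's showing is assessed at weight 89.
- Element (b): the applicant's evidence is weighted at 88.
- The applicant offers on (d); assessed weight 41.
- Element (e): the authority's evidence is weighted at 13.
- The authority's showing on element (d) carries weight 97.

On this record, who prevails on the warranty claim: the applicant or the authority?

authority

At Stage 1 the applicant must meet clear and convincing evidence (weight exceeds 76): on (a) the weight is 77, which does exceed 76, so (a) meets the standard; on (b) the weight is 88 less the opposing 11 gives net 77, > 76, so (b) meets the standard; on (c) the weight is 77, > 76, so (c) meets the standard.
  Stage 1 is satisfied; the onus moves to the authority.
At Stage 2 the authority must meet a preponderance (weight is at least 53): on (d) the weight is 97 less the opposing 41 gives net 56, which does reach 53, so (d) meets the standard.
  Stage 2 carried; the burden shifts to the applicant.
At Stage 3 the applicant must meet clear and convincing evidence (weight exceeds 76): on (e) the weight is 89 less the opposing 13 gives net 76, which does not exceed 76, so (e) does not meet the standard.
  Not every element is met, so the applicant fails to carry Stage 3.
The authority prevails.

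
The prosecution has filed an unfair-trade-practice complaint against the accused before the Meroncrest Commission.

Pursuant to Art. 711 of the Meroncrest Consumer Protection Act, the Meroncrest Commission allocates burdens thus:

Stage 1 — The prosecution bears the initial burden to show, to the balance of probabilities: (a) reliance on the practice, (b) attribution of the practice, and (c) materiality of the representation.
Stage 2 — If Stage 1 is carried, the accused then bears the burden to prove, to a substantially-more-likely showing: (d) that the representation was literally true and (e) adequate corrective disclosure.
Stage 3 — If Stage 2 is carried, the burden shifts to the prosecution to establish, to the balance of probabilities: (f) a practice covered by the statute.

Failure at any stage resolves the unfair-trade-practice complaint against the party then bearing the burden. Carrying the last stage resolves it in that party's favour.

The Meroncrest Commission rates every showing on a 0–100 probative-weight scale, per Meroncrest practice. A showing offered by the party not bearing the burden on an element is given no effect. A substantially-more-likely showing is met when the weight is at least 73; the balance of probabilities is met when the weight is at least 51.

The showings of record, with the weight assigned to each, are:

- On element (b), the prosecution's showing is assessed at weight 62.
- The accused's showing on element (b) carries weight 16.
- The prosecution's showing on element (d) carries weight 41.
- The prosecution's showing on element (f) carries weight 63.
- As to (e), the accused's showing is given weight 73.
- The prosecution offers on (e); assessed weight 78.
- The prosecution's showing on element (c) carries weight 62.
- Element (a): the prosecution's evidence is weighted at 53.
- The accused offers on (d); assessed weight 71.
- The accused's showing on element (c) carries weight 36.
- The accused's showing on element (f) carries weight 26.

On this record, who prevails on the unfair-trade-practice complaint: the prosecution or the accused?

prosecution

Stage 1 (prosecution, the balance of probabilities, weight is at least 51): (a) 53 ≥ 51 — meets; (b) 62 (accused's 16 disregarded) ≥ 51 — meets; (c) 62 (accused's 36 disregarded) ≥ 51 — meets.
  All elements met. The burden passes to the accused.
Stage 2 (accused, a substantially-more-likely showing, weight is at least 73): (d) 71 (prosecution's 41 disregarded) < 73 — fails; (e) 73 (prosecution's 78 disregarded) ≥ 73 — meets.
  The accused does not carry Stage 2.
The analysis ends at Stage 2; the prosecution prevails.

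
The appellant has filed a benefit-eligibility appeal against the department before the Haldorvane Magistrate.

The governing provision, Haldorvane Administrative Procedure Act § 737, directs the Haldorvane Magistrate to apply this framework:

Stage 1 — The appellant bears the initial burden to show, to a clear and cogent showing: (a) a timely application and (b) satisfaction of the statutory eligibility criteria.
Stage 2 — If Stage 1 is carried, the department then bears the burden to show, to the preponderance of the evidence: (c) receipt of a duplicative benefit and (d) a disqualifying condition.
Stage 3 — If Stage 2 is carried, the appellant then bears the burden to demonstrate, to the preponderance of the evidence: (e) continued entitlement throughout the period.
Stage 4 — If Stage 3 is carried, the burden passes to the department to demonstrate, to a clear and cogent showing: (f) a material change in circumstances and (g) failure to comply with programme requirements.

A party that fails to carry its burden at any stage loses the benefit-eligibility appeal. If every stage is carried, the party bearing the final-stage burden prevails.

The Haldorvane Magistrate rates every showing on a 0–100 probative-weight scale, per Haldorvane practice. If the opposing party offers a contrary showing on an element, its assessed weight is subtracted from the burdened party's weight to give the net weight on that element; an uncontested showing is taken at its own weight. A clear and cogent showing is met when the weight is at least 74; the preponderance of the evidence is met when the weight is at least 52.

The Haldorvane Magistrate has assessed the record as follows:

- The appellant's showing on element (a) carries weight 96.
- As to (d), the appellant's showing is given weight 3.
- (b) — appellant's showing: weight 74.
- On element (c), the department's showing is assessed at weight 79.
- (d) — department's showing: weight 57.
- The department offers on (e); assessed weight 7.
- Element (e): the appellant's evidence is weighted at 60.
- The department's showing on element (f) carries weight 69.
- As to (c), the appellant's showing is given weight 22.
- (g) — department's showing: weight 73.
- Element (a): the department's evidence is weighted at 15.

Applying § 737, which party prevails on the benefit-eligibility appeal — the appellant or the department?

Stage 1 — burden on appellant; standard: a clear and cogent showing (weight is at least 74).
    (a): 96 − 15 = 81 ≥ 74 [met]
    (b): 74 ≥ 74 [met]
  Stage 1 is satisfied; the onus moves to the department.
Stage 2 — burden on department; standard: the preponderance of the evidence (weight is at least 52).
    (c): 79 − 22 = 57 ≥ 52 [met]
    (d): 57 − 3 = 54 ≥ 52 [met]
  Stage 2 is satisfied; the onus moves to the appellant.
Stage 3 — burden on appellant; standard: the preponderance of the evidence (weight is at least 52).
    (e): 60 − 7 = 53 ≥ 52 [met]
  The appellant carries Stage 3; the department now bears the burden.
Stage 4 — burden on department; standard: a clear and cogent showing (weight is at least 74).
    (f): 69 < 74 [not met]
    (g): 73 < 74 [not met]
  The department does not carry Stage 4.
So the appellant prevails.

appellant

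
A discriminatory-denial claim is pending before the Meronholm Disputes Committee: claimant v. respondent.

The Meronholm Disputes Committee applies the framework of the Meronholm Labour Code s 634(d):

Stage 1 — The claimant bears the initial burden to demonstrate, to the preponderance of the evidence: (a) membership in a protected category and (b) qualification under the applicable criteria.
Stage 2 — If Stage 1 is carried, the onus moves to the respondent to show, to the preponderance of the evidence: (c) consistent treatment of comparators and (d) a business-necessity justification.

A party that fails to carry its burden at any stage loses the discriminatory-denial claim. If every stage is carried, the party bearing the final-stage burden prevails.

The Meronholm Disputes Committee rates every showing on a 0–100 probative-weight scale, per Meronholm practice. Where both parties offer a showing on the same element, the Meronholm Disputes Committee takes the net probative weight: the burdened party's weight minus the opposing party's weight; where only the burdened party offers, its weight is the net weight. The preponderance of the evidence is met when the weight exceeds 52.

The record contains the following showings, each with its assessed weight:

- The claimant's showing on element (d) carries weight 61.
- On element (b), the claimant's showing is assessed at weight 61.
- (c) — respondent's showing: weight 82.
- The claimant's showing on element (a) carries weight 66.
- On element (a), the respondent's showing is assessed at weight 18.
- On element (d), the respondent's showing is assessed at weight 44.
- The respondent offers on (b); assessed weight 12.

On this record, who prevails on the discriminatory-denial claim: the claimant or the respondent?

Stage 1 — burden on claimant; standard: the preponderance of the evidence (weight exceeds 52).
    (a): 66 − 18 = 48 ≤ 52 [not met]
    (b): 61 − 12 = 49 ≤ 52 [not met]
  Stage 1 not carried; the claimant fails its burden.
So the respondent prevails.

respondent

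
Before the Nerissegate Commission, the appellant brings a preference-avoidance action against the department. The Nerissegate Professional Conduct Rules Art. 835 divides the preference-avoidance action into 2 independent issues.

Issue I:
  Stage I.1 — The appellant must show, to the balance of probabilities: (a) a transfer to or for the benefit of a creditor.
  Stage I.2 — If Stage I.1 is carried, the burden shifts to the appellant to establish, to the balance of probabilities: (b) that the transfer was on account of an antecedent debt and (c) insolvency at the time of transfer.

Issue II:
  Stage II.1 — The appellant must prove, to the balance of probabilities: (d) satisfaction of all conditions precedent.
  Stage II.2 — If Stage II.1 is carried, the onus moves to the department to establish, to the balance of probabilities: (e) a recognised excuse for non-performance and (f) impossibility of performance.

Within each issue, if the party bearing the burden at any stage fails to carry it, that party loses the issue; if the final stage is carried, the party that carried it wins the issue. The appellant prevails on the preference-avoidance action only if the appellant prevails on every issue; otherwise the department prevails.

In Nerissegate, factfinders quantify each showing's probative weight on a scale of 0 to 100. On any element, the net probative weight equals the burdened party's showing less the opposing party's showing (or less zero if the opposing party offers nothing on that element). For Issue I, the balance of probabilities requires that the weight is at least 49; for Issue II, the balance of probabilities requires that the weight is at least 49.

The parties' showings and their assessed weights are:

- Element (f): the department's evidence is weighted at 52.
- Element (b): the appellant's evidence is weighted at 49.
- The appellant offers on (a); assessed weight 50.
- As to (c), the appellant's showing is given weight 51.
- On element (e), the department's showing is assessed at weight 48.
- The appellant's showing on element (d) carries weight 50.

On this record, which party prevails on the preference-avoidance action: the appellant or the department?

— Issue I —
At Stage I.1 the appellant must meet the balance of probabilities (weight is at least 49): on (a) the weight is 50, ≥ 49, so (a) meets the standard.
  Stage I.1 carried; the burden remains with the appellant.
At Stage I.2 the appellant must meet the balance of probabilities (weight is at least 49): on (b) the weight is 49, ≥ 49, so (b) meets the standard; on (c) the weight is 51, ≥ 49, so (c) meets the standard.
  Stage I.2 carried; the final stage is satisfied.
With every stage satisfied, the appellant prevails on this issue.
— Issue II —
Stage II.1 — burden on appellant; standard: the balance of probabilities (weight is at least 49).
    (d): 50 ≥ 49 [met]
  Stage II.1 is satisfied; the onus moves to the department.
Stage II.2 — burden on department; standard: the balance of probabilities (weight is at least 49).
    (e): 48 < 49 [not met]
    (f): 52 ≥ 49 [met]
  The department does not carry Stage II.2.
The analysis ends at Stage II.2; the appellant prevails on this issue.
Per-issue: Issue I → appellant; Issue II → appellant. The appellant must prevail on every issue; overall, the appellant prevails.

appellant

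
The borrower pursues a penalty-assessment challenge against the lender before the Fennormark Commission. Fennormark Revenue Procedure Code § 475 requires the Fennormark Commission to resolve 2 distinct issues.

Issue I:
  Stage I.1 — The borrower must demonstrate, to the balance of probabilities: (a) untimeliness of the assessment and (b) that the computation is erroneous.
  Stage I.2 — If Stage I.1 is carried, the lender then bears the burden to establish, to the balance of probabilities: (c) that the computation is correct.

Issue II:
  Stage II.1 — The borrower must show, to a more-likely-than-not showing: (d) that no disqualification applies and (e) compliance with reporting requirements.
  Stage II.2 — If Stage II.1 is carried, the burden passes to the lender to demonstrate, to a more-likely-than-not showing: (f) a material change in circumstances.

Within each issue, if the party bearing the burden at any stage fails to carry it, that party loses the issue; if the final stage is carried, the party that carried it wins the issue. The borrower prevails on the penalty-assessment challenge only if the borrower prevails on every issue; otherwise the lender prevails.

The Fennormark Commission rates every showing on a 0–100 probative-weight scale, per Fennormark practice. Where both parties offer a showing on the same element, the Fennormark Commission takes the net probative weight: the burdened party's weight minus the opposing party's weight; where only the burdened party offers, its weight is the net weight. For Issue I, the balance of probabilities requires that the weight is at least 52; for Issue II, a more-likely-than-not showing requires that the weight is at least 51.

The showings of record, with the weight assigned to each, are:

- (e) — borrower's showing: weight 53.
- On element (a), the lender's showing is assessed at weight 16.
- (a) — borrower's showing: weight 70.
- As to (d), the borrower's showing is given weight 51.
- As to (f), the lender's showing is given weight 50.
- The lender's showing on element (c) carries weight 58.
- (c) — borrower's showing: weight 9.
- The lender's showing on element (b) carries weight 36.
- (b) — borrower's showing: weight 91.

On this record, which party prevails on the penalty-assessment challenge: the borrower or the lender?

borrower

— Issue I —
At Stage I.1 the borrower must meet the balance of probabilities (weight is at least 52): on (a) the weight is 70 less the opposing 16 gives net 54, ≥ 52, so (a) meets the standard; on (b) the weight is 91 less the opposing 36 gives net 55, ≥ 52, so (b) meets the standard.
  The borrower carries Stage I.1; the lender now bears the burden.
At Stage I.2 the lender must meet the balance of probabilities (weight is at least 52): on (c) the weight is 58 less the opposing 9 gives net 49, < 52, so (c) does not meet the standard.
  Not every element is met, so the lender fails to carry Stage I.2.
So the borrower prevails on this issue.
— Issue II —
Stage II.1 (borrower, a more-likely-than-not showing, weight is at least 51): (d) 51 ≥ 51 — meets; (e) 53 ≥ 51 — meets.
  Stage II.1 carried; the burden shifts to the lender.
Stage II.2 (lender, a more-likely-than-not showing, weight is at least 51): (f) 50 < 51 — fails.
  Stage II.2 not carried; the lender fails its burden.
The analysis ends at Stage II.2; the borrower prevails on this issue.
Per-issue: Issue I → borrower; Issue II → borrower. The borrower must prevail on every issue; overall, the borrower prevails.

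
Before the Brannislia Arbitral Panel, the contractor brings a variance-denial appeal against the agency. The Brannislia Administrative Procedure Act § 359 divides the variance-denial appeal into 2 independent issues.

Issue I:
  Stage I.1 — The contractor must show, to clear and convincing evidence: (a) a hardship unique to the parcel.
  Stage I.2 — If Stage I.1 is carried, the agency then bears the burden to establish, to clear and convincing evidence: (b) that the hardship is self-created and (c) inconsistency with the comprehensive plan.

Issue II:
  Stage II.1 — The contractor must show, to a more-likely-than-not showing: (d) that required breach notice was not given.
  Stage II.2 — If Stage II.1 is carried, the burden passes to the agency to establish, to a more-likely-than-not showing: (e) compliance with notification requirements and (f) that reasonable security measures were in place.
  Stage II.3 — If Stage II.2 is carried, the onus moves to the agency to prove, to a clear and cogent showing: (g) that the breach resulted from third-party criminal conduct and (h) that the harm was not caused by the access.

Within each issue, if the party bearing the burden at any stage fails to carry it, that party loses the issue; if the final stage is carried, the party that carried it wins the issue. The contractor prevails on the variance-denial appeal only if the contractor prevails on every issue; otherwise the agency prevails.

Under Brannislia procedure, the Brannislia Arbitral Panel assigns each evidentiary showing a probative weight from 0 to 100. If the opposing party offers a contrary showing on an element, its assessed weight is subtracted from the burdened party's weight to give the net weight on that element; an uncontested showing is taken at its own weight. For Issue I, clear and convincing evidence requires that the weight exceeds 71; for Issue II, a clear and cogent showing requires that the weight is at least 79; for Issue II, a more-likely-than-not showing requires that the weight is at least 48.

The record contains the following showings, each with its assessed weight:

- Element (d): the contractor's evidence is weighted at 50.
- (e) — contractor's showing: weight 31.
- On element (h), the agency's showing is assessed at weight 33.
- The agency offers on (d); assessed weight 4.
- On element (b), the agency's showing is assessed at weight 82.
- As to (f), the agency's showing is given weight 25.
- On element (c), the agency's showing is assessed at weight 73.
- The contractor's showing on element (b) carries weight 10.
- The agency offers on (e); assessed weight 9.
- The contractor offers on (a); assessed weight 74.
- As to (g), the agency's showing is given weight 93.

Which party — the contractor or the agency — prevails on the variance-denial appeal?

agency

— Issue I —
At Stage I.1 the contractor must meet clear and convincing evidence (weight exceeds 71): on (a) the weight is 74, which does exceed 71, so (a) meets the standard.
  The contractor carries Stage I.1; the agency now bears the burden.
At Stage I.2 the agency must meet clear and convincing evidence (weight exceeds 71): on (b) the weight is 82 less the opposing 10 gives net 72, which does exceed 71, so (b) meets the standard; on (c) the weight is 73, > 71, so (c) meets the standard.
  Stage I.2 carried; the final stage is satisfied.
All stages carried — the agency prevails on this issue.
— Issue II —
Stage II.1 (contractor, a more-likely-than-not showing, weight is at least 48): (d) net 50−4=46 < 48 — fails.
  Stage II.1 not carried; the contractor fails its burden.
The analysis ends at Stage II.1; the agency prevails on this issue.
Per-issue: Issue I → agency; Issue II → agency. The contractor must prevail on every issue; overall, the agency prevails.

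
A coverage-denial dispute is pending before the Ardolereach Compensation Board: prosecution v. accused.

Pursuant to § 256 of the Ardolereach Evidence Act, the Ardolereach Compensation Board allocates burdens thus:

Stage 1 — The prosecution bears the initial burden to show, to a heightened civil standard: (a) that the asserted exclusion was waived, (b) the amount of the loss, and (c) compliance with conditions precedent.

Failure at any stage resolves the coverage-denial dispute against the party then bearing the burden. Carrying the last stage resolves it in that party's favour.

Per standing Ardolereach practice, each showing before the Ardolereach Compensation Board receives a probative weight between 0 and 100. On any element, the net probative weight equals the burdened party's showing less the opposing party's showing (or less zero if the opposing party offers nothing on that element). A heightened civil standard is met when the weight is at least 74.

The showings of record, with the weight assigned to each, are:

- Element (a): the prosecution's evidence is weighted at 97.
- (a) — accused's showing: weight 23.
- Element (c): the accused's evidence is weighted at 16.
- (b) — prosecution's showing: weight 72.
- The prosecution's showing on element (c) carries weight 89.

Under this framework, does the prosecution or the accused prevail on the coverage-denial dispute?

accused

At Stage 1 the prosecution must meet a heightened civil standard (weight is at least 74): on (a) the weight is 97 less the opposing 23 gives net 74, which does reach 74, so (a) meets the standard; on (b) the weight is 72, < 74, so (b) does not meet the standard; on (c) the weight is 89 less the opposing 16 gives net 73, < 74, so (c) does not meet the standard.
  Stage 1 not carried; the prosecution fails its burden.
So the accused prevails.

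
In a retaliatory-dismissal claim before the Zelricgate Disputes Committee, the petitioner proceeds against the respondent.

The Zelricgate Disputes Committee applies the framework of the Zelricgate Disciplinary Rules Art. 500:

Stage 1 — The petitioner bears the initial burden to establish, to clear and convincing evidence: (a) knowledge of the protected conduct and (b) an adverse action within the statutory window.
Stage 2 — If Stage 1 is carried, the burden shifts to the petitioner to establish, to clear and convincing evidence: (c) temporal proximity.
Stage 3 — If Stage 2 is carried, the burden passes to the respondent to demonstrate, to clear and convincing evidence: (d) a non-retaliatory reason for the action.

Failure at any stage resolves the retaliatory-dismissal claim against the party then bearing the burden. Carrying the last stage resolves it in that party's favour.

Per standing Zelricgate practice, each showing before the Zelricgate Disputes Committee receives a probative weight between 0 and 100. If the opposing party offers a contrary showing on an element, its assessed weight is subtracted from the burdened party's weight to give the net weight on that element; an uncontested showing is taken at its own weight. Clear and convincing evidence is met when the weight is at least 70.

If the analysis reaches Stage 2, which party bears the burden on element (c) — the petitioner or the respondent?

petitioner

Stage 2's rule assigns the burden to the petitioner (to clear and convincing evidence).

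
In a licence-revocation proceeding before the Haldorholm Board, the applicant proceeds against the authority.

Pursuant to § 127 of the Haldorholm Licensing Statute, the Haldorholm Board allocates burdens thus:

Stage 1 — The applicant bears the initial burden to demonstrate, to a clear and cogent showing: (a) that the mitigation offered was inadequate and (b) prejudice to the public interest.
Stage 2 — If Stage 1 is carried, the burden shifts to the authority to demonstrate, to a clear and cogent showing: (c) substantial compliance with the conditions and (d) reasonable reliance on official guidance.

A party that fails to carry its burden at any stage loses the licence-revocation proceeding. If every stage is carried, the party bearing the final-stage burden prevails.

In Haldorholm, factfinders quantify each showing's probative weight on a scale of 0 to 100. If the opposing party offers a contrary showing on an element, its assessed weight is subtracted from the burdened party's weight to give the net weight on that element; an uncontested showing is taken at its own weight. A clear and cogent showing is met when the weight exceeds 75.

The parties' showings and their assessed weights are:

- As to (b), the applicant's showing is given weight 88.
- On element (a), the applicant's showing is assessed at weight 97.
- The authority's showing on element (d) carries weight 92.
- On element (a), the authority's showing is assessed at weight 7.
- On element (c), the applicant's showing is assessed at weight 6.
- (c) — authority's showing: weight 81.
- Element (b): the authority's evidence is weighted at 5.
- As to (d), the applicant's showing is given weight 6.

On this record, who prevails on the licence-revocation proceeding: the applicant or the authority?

applicant

Stage 1 (applicant, a clear and cogent showing, weight exceeds 75): (a) net 97−7=90 > 75 — meets; (b) net 88−5=83 > 75 — meets.
  Stage 1 carried; the burden shifts to the authority.
Stage 2 (authority, a clear and cogent showing, weight exceeds 75): (c) net 81−6=75 ≤ 75 — fails; (d) net 92−6=86 > 75 — meets.
  Not every element is met, so the authority fails to carry Stage 2.
So the applicant prevails.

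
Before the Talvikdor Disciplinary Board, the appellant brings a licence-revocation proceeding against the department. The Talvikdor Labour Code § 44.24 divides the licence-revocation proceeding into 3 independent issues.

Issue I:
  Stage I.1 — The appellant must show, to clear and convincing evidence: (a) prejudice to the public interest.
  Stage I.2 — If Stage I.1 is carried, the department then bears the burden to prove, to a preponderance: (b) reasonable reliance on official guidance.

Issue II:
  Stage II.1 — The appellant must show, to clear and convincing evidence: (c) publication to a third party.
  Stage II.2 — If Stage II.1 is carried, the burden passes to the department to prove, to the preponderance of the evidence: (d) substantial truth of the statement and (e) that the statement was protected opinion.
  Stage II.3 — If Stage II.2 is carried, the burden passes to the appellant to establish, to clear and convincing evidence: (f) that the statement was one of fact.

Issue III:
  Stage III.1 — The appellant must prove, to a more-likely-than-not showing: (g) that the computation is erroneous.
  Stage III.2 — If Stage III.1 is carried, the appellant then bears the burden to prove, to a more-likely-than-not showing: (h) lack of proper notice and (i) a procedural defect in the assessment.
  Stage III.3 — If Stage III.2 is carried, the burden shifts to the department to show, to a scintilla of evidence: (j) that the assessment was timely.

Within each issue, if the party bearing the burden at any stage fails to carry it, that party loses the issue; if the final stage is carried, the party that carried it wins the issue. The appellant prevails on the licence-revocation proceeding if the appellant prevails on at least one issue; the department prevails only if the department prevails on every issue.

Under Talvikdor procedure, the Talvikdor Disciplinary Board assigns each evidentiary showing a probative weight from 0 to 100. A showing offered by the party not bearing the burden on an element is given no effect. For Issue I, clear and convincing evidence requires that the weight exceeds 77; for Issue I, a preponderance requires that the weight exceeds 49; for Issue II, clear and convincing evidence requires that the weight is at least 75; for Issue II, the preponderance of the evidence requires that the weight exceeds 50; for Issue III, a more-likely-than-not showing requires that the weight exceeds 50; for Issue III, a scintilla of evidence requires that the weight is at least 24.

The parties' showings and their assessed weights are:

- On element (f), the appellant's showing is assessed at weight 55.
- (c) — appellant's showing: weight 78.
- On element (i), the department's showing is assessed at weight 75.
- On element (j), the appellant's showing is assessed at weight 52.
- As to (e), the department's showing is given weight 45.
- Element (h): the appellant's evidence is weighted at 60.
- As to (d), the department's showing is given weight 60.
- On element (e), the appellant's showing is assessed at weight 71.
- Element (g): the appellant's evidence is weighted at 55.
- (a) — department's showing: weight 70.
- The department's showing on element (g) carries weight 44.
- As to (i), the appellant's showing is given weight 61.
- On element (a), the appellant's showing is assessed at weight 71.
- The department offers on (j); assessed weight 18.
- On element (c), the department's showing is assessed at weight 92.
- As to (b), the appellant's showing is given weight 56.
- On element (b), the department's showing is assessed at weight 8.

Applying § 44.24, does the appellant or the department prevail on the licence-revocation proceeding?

appellant

— Issue I —
Stage I.1 — burden on appellant; standard: clear and convincing evidence (weight exceeds 77).
    (a): 71 (department's 70 disregarded) ≤ 77 [not met]
  The appellant does not carry Stage I.1.
The department prevails on this issue.
— Issue II —
At Stage II.1 the appellant must meet clear and convincing evidence (weight is at least 75): on (c) the weight is 78 (the department's 92 is given no effect), ≥ 75, so (c) meets the standard.
  The appellant carries Stage II.1; the department now bears the burden.
At Stage II.2 the department must meet the preponderance of the evidence (weight exceeds 50): on (d) the weight is 60, > 50, so (d) meets the standard; on (e) the weight is 45 (the appellant's 71 is given no effect), which does not exceed 50, so (e) does not meet the standard.
  Not every element is met, so the department fails to carry Stage II.2.
The analysis ends at Stage II.2; the appellant prevails on this issue.
— Issue III —
Stage III.1 — burden on appellant; standard: a more-likely-than-not showing (weight exceeds 50).
    (g): 55 (department's 44 disregarded) > 50 [met]
  Stage III.1 carried; the burden remains with the appellant.
Stage III.2 — burden on appellant; standard: a more-likely-than-not showing (weight exceeds 50).
    (h): 60 > 50 [met]
    (i): 61 (department's 75 disregarded) > 50 [met]
  Stage III.2 carried; the burden shifts to the department.
Stage III.3 — burden on department; standard: a scintilla of evidence (weight is at least 24).
    (j): 18 (appellant's 52 disregarded) < 24 [not met]
  Stage III.3 not carried; the department fails its burden.
The analysis ends at Stage III.3; the appellant prevails on this issue.
Per-issue: Issue I → department; Issue II → appellant; Issue III → appellant. The appellant must prevail on at least one issue; overall, the appellant prevails.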